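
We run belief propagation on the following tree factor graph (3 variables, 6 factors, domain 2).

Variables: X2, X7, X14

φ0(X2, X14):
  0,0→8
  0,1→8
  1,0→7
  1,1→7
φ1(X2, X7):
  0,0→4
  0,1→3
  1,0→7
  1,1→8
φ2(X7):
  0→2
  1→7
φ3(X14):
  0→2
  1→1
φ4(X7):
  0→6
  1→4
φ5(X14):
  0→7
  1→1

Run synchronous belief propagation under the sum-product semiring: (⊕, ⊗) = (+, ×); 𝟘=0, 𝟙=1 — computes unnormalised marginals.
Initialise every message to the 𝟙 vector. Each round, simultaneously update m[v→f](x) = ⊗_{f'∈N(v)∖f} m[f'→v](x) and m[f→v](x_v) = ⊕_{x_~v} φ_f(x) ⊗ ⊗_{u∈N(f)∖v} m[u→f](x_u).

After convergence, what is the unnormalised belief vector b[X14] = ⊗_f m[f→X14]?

init: all messages = 𝟙 over 2 values
r1 m[φ0→X2] = [16, 14]
r1 m[φ0→X14] = [15, 15]
r1 m[φ1→X2] = [7, 15]
r1 m[φ1→X7] = [11, 11]
r1 m[φ2→X7] = [2, 7]
r1 m[φ3→X14] = [2, 1]
r1 m[φ4→X7] = [6, 4]
r1 m[φ5→X14] = [7, 1]
r1 m[X2→φ0] = [1, 1]
r1 m[X2→φ1] = [1, 1]
r1 m[X7→φ1] = [1, 1]
r1 m[X7→φ2] = [1, 1]
r1 m[X7→φ4] = [1, 1]
r1 m[X14→φ0] = [1, 1]
r1 m[X14→φ3] = [1, 1]
r1 m[X14→φ5] = [1, 1]
r2 m[φ0→X2] = [16, 14]
r2 m[φ0→X14] = [15, 15]
r2 m[φ1→X2] = [7, 15]
r2 m[φ1→X7] = [11, 11]
r2 m[φ2→X7] = [2, 7]
r2 m[φ3→X14] = [2, 1]
r2 m[φ4→X7] = [6, 4]
r2 m[φ5→X14] = [7, 1]
r2 m[X2→φ0] = [7, 15]
r2 m[X2→φ1] = [16, 14]
r2 m[X7→φ1] = [12, 28]
r2 m[X7→φ2] = [66, 44]
r2 m[X7→φ4] = [22, 77]
r2 m[X14→φ0] = [14, 1]
r2 m[X14→φ3] = [105, 15]
r2 m[X14→φ5] = [30, 15]
r3 m[φ0→X2] = [120, 105]
r3 m[φ0→X14] = [161, 161]
r3 m[φ1→X2] = [132, 308]
r3 m[φ1→X7] = [162, 160]
r3 m[φ2→X7] = [2, 7]
r3 m[φ3→X14] = [2, 1]
r3 m[φ4→X7] = [6, 4]
r3 m[φ5→X14] = [7, 1]
r3 m[X2→φ0] = [7, 15]
r3 m[X2→φ1] = [16, 14]
r3 m[X7→φ1] = [12, 28]
r3 m[X7→φ2] = [66, 44]
r3 m[X7→φ4] = [22, 77]
r3 m[X14→φ0] = [14, 1]
r3 m[X14→φ3] = [105, 15]
r3 m[X14→φ5] = [30, 15]
r4 m[φ0→X2] = [120, 105]
r4 m[φ0→X14] = [161, 161]
r4 m[φ1→X2] = [132, 308]
r4 m[φ1→X7] = [162, 160]
r4 m[φ2→X7] = [2, 7]
r4 m[φ3→X14] = [2, 1]
r4 m[φ4→X7] = [6, 4]
r4 m[φ5→X14] = [7, 1]
r4 m[X2→φ0] = [132, 308]
r4 m[X2→φ1] = [120, 105]
r4 m[X7→φ1] = [12, 28]
r4 m[X7→φ2] = [972, 640]
r4 m[X7→φ4] = [324, 1120]
r4 m[X14→φ0] = [14, 1]
r4 m[X14→φ3] = [1127, 161]
r4 m[X14→φ5] = [322, 161]
r5 m[φ0→X2] = [120, 105]
r5 m[φ0→X14] = [3212, 3212]
r5 m[φ1→X2] = [132, 308]
r5 m[φ1→X7] = [1215, 1200]
r5 m[φ2→X7] = [2, 7]
r5 m[φ3→X14] = [2, 1]
r5 m[φ4→X7] = [6, 4]
r5 m[φ5→X14] = [7, 1]
r5 m[X2→φ0] = [132, 308]
r5 m[X2→φ1] = [120, 105]
r5 m[X7→φ1] = [12, 28]
r5 m[X7→φ2] = [972, 640]
r5 m[X7→φ4] = [324, 1120]
r5 m[X14→φ0] = [14, 1]
r5 m[X14→φ3] = [1127, 161]
r5 m[X14→φ5] = [322, 161]
r6 m[φ0→X2] = [120, 105]
r6 m[φ0→X14] = [3212, 3212]
r6 m[φ1→X2] = [132, 308]
r6 m[φ1→X7] = [1215, 1200]
r6 m[φ2→X7] = [2, 7]
r6 m[φ3→X14] = [2, 1]
r6 m[φ4→X7] = [6, 4]
r6 m[φ5→X14] = [7, 1]
r6 m[X2→φ0] = [132, 308]
r6 m[X2→φ1] = [120, 105]
r6 m[X7→φ1] = [12, 28]
r6 m[X7→φ2] = [7290, 4800]
r6 m[X7→φ4] = [2430, 8400]
r6 m[X14→φ0] = [14, 1]
r6 m[X14→φ3] = [22484, 3212]
r6 m[X14→φ5] = [6424, 3212]
r7 m[φ0→X2] = [120, 105]
r7 m[φ0→X14] = [3212, 3212]
r7 m[φ1→X2] = [132, 308]
r7 m[φ1→X7] = [1215, 1200]
r7 m[φ2→X7] = [2, 7]
r7 m[φ3→X14] = [2, 1]
r7 m[φ4→X7] = [6, 4]
r7 m[φ5→X14] = [7, 1]
r7 m[X2→φ0] = [132, 308]
r7 m[X2→φ1] = [120, 105]
r7 m[X7→φ1] = [12, 28]
r7 m[X7→φ2] = [7290, 4800]
r7 m[X7→φ4] = [2430, 8400]
r7 m[X14→φ0] = [14, 1]
r7 m[X14→φ3] = [22484, 3212]
r7 m[X14→φ5] = [6424, 3212]
fixed point reached at round 7
b[X14] = ⊗ incoming = [44968, 3212]

b[X14] = [44968, 3212]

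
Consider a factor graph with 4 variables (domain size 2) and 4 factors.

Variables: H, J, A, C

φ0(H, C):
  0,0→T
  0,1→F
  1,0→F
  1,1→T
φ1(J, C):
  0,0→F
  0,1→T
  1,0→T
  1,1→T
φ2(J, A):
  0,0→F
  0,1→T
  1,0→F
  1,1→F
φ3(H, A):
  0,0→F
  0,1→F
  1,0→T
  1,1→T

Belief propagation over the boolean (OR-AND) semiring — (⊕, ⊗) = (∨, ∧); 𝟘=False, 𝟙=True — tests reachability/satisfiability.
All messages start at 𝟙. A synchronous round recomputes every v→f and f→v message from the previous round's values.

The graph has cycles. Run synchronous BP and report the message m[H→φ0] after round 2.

init: all messages = 𝟙 over 2 values
r1 m[φ0→H] = [T, T]
r1 m[φ0→C] = [T, T]
r1 m[φ1→J] = [T, T]
r1 m[φ1→C] = [T, T]
r1 m[φ2→J] = [T, F]
r1 m[φ2→A] = [F, T]
r1 m[φ3→H] = [F, T]
r1 m[φ3→A] = [T, T]
r1 m[H→φ0] = [T, T]
r1 m[H→φ3] = [T, T]
r1 m[J→φ1] = [T, T]
r1 m[J→φ2] = [T, T]
r1 m[A→φ2] = [T, T]
r1 m[A→φ3] = [T, T]
r1 m[C→φ0] = [T, T]
r1 m[C→φ1] = [T, T]
r2 m[φ0→H] = [T, T]
r2 m[φ0→C] = [T, T]
r2 m[φ1→J] = [T, T]
r2 m[φ1→C] = [T, T]
r2 m[φ2→J] = [T, F]
r2 m[φ2→A] = [F, T]
r2 m[φ3→H] = [F, T]
r2 m[φ3→A] = [T, T]
r2 m[H→φ0] = [F, T]
r2 m[H→φ3] = [T, T]
r2 m[J→φ1] = [T, F]
r2 m[J→φ2] = [T, T]
r2 m[A→φ2] = [T, T]
r2 m[A→φ3] = [F, T]
r2 m[C→φ0] = [T, T]
r2 m[C→φ1] = [T, T]

message @ round 2 = [F, T]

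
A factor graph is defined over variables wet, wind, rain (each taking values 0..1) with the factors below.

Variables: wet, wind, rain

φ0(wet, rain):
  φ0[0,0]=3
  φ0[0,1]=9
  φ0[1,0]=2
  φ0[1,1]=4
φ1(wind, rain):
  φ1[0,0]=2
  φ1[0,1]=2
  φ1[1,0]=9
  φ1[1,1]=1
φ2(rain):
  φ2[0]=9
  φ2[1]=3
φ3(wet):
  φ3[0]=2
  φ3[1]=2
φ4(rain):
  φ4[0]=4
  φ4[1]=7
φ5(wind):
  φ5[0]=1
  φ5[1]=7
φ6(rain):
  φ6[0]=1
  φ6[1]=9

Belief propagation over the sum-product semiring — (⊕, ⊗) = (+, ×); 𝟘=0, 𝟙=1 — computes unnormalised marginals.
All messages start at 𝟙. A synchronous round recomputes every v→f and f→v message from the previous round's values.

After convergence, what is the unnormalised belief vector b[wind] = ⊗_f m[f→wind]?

b[wind] = [10548, 57078]

init: all messages = 𝟙 over 2 values
r1 m[φ0→wet] = [12, 6]
r1 m[φ0→rain] = [5, 13]
r1 m[φ1→wind] = [4, 10]
r1 m[φ1→rain] = [11, 3]
r1 m[φ2→rain] = [9, 3]
r1 m[φ3→wet] = [2, 2]
r1 m[φ4→rain] = [4, 7]
r1 m[φ5→wind] = [1, 7]
r1 m[φ6→rain] = [1, 9]
r1 m[wet→φ0] = [1, 1]
r1 m[wet→φ3] = [1, 1]
r1 m[wind→φ1] = [1, 1]
r1 m[wind→φ5] = [1, 1]
r1 m[rain→φ0] = [1, 1]
r1 m[rain→φ1] = [1, 1]
r1 m[rain→φ2] = [1, 1]
r1 m[rain→φ4] = [1, 1]
r1 m[rain→φ6] = [1, 1]
r2 m[φ0→wet] = [12, 6]
r2 m[φ0→rain] = [5, 13]
r2 m[φ1→wind] = [4, 10]
r2 m[φ1→rain] = [11, 3]
r2 m[φ2→rain] = [9, 3]
r2 m[φ3→wet] = [2, 2]
r2 m[φ4→rain] = [4, 7]
r2 m[φ5→wind] = [1, 7]
r2 m[φ6→rain] = [1, 9]
r2 m[wet→φ0] = [2, 2]
r2 m[wet→φ3] = [12, 6]
r2 m[wind→φ1] = [1, 7]
r2 m[wind→φ5] = [4, 10]
r2 m[rain→φ0] = [396, 567]
r2 m[rain→φ1] = [180, 2457]
r2 m[rain→φ2] = [220, 2457]
r2 m[rain→φ4] = [495, 1053]
r2 m[rain→φ6] = [1980, 819]
r3 m[φ0→wet] = [6291, 3060]
r3 m[φ0→rain] = [10, 26]
r3 m[φ1→wind] = [5274, 4077]
r3 m[φ1→rain] = [65, 9]
r3 m[φ2→rain] = [9, 3]
r3 m[φ3→wet] = [2, 2]
r3 m[φ4→rain] = [4, 7]
r3 m[φ5→wind] = [1, 7]
r3 m[φ6→rain] = [1, 9]
r3 m[wet→φ0] = [2, 2]
r3 m[wet→φ3] = [12, 6]
r3 m[wind→φ1] = [1, 7]
r3 m[wind→φ5] = [4, 10]
r3 m[rain→φ0] = [396, 567]
r3 m[rain→φ1] = [180, 2457]
r3 m[rain→φ2] = [220, 2457]
r3 m[rain→φ4] = [495, 1053]
r3 m[rain→φ6] = [1980, 819]
r4 m[φ0→wet] = [6291, 3060]
r4 m[φ0→rain] = [10, 26]
r4 m[φ1→wind] = [5274, 4077]
r4 m[φ1→rain] = [65, 9]
r4 m[φ2→rain] = [9, 3]
r4 m[φ3→wet] = [2, 2]
r4 m[φ4→rain] = [4, 7]
r4 m[φ5→wind] = [1, 7]
r4 m[φ6→rain] = [1, 9]
r4 m[wet→φ0] = [2, 2]
r4 m[wet→φ3] = [6291, 3060]
r4 m[wind→φ1] = [1, 7]
r4 m[wind→φ5] = [5274, 4077]
r4 m[rain→φ0] = [2340, 1701]
r4 m[rain→φ1] = [360, 4914]
r4 m[rain→φ2] = [2600, 14742]
r4 m[rain→φ4] = [5850, 6318]
r4 m[rain→φ6] = [23400, 4914]
r5 m[φ0→wet] = [22329, 11484]
r5 m[φ0→rain] = [10, 26]
r5 m[φ1→wind] = [10548, 8154]
r5 m[φ1→rain] = [65, 9]
r5 m[φ2→rain] = [9, 3]
r5 m[φ3→wet] = [2, 2]
r5 m[φ4→rain] = [4, 7]
r5 m[φ5→wind] = [1, 7]
r5 m[φ6→rain] = [1, 9]
r5 m[wet→φ0] = [2, 2]
r5 m[wet→φ3] = [6291, 3060]
r5 m[wind→φ1] = [1, 7]
r5 m[wind→φ5] = [5274, 4077]
r5 m[rain→φ0] = [2340, 1701]
r5 m[rain→φ1] = [360, 4914]
r5 m[rain→φ2] = [2600, 14742]
r5 m[rain→φ4] = [5850, 6318]
r5 m[rain→φ6] = [23400, 4914]
r6 m[φ0→wet] = [22329, 11484]
r6 m[φ0→rain] = [10, 26]
r6 m[φ1→wind] = [10548, 8154]
r6 m[φ1→rain] = [65, 9]
r6 m[φ2→rain] = [9, 3]
r6 m[φ3→wet] = [2, 2]
r6 m[φ4→rain] = [4, 7]
r6 m[φ5→wind] = [1, 7]
r6 m[φ6→rain] = [1, 9]
r6 m[wet→φ0] = [2, 2]
r6 m[wet→φ3] = [22329, 11484]
r6 m[wind→φ1] = [1, 7]
r6 m[wind→φ5] = [10548, 8154]
r6 m[rain→φ0] = [2340, 1701]
r6 m[rain→φ1] = [360, 4914]
r6 m[rain→φ2] = [2600, 14742]
r6 m[rain→φ4] = [5850, 6318]
r6 m[rain→φ6] = [23400, 4914]
r7 m[φ0→wet] = [22329, 11484]
r7 m[φ0→rain] = [10, 26]
r7 m[φ1→wind] = [10548, 8154]
r7 m[φ1→rain] = [65, 9]
r7 m[φ2→rain] = [9, 3]
r7 m[φ3→wet] = [2, 2]
r7 m[φ4→rain] = [4, 7]
r7 m[φ5→wind] = [1, 7]
r7 m[φ6→rain] = [1, 9]
r7 m[wet→φ0] = [2, 2]
r7 m[wet→φ3] = [22329, 11484]
r7 m[wind→φ1] = [1, 7]
r7 m[wind→φ5] = [10548, 8154]
r7 m[rain→φ0] = [2340, 1701]
r7 m[rain→φ1] = [360, 4914]
r7 m[rain→φ2] = [2600, 14742]
r7 m[rain→φ4] = [5850, 6318]
r7 m[rain→φ6] = [23400, 4914]
fixed point reached at round 7
b[wind] = ⊗ incoming = [10548, 57078]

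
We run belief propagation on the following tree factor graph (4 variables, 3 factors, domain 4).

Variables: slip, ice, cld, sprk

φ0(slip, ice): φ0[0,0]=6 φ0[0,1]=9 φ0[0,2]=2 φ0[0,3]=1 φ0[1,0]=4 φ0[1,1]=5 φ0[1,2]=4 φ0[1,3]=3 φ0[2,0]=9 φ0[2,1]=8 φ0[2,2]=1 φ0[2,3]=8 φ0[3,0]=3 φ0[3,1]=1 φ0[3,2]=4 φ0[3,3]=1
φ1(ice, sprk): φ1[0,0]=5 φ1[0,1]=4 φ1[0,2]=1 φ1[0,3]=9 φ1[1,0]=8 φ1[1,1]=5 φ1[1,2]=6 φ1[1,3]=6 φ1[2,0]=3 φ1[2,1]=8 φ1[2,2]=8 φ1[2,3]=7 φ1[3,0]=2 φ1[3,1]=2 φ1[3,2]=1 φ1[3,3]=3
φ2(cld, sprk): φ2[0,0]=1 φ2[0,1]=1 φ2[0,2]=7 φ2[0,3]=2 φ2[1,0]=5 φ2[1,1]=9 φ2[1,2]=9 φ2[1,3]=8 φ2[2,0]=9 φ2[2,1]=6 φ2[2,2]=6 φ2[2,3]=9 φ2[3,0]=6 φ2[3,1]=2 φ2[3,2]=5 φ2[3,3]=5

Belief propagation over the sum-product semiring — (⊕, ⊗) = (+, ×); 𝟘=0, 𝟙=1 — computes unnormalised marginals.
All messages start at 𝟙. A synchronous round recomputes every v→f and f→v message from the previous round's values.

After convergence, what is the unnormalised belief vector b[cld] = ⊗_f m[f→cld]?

init: all messages = 𝟙 over 4 values
r1 m[φ0→slip] = [18, 16, 26, 9]
r1 m[φ0→ice] = [22, 23, 11, 13]
r1 m[φ1→ice] = [19, 25, 26, 8]
r1 m[φ1→sprk] = [18, 19, 16, 25]
r1 m[φ2→cld] = [11, 31, 30, 18]
r1 m[φ2→sprk] = [21, 18, 27, 24]
r1 m[slip→φ0] = [1, 1, 1, 1]
r1 m[ice→φ0] = [1, 1, 1, 1]
r1 m[ice→φ1] = [1, 1, 1, 1]
r1 m[cld→φ2] = [1, 1, 1, 1]
r1 m[sprk→φ1] = [1, 1, 1, 1]
r1 m[sprk→φ2] = [1, 1, 1, 1]
r2 m[φ0→slip] = [18, 16, 26, 9]
r2 m[φ0→ice] = [22, 23, 11, 13]
r2 m[φ1→ice] = [19, 25, 26, 8]
r2 m[φ1→sprk] = [18, 19, 16, 25]
r2 m[φ2→cld] = [11, 31, 30, 18]
r2 m[φ2→sprk] = [21, 18, 27, 24]
r2 m[slip→φ0] = [1, 1, 1, 1]
r2 m[ice→φ0] = [19, 25, 26, 8]
r2 m[ice→φ1] = [22, 23, 11, 13]
r2 m[cld→φ2] = [1, 1, 1, 1]
r2 m[sprk→φ1] = [21, 18, 27, 24]
r2 m[sprk→φ2] = [18, 19, 16, 25]
r3 m[φ0→slip] = [399, 329, 461, 194]
r3 m[φ0→ice] = [22, 23, 11, 13]
r3 m[φ1→ice] = [420, 564, 591, 177]
r3 m[φ1→sprk] = [353, 317, 261, 452]
r3 m[φ2→cld] = [199, 605, 597, 351]
r3 m[φ2→sprk] = [21, 18, 27, 24]
r3 m[slip→φ0] = [1, 1, 1, 1]
r3 m[ice→φ0] = [19, 25, 26, 8]
r3 m[ice→φ1] = [22, 23, 11, 13]
r3 m[cld→φ2] = [1, 1, 1, 1]
r3 m[sprk→φ1] = [21, 18, 27, 24]
r3 m[sprk→φ2] = [18, 19, 16, 25]
r4 m[φ0→slip] = [399, 329, 461, 194]
r4 m[φ0→ice] = [22, 23, 11, 13]
r4 m[φ1→ice] = [420, 564, 591, 177]
r4 m[φ1→sprk] = [353, 317, 261, 452]
r4 m[φ2→cld] = [199, 605, 597, 351]
r4 m[φ2→sprk] = [21, 18, 27, 24]
r4 m[slip→φ0] = [1, 1, 1, 1]
r4 m[ice→φ0] = [420, 564, 591, 177]
r4 m[ice→φ1] = [22, 23, 11, 13]
r4 m[cld→φ2] = [1, 1, 1, 1]
r4 m[sprk→φ1] = [21, 18, 27, 24]
r4 m[sprk→φ2] = [353, 317, 261, 452]
r5 m[φ0→slip] = [8955, 7395, 10299, 4365]
r5 m[φ0→ice] = [22, 23, 11, 13]
r5 m[φ1→ice] = [420, 564, 591, 177]
r5 m[φ1→sprk] = [353, 317, 261, 452]
r5 m[φ2→cld] = [3401, 10583, 10713, 6317]
r5 m[φ2→sprk] = [21, 18, 27, 24]
r5 m[slip→φ0] = [1, 1, 1, 1]
r5 m[ice→φ0] = [420, 564, 591, 177]
r5 m[ice→φ1] = [22, 23, 11, 13]
r5 m[cld→φ2] = [1, 1, 1, 1]
r5 m[sprk→φ1] = [21, 18, 27, 24]
r5 m[sprk→φ2] = [353, 317, 261, 452]
r6 m[φ0→slip] = [8955, 7395, 10299, 4365]
r6 m[φ0→ice] = [22, 23, 11, 13]
r6 m[φ1→ice] = [420, 564, 591, 177]
r6 m[φ1→sprk] = [353, 317, 261, 452]
r6 m[φ2→cld] = [3401, 10583, 10713, 6317]
r6 m[φ2→sprk] = [21, 18, 27, 24]
r6 m[slip→φ0] = [1, 1, 1, 1]
r6 m[ice→φ0] = [420, 564, 591, 177]
r6 m[ice→φ1] = [22, 23, 11, 13]
r6 m[cld→φ2] = [1, 1, 1, 1]
r6 m[sprk→φ1] = [21, 18, 27, 24]
r6 m[sprk→φ2] = [353, 317, 261, 452]
fixed point reached at round 6
b[cld] = ⊗ incoming = [3401, 10583, 10713, 6317]

b[cld] = [3401, 10583, 10713, 6317]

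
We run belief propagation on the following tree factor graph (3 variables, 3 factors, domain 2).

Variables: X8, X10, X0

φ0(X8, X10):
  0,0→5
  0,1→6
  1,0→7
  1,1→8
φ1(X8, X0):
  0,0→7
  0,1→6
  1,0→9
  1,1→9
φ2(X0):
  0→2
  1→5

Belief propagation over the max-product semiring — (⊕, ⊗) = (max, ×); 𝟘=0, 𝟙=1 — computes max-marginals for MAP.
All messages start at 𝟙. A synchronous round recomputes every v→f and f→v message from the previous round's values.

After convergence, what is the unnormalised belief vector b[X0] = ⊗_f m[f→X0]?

b[X0] = [144, 360]

init: all messages = 𝟙 over 2 values
r1 m[φ0→X8] = [6, 8]
r1 m[φ0→X10] = [7, 8]
r1 m[φ1→X8] = [7, 9]
r1 m[φ1→X0] = [9, 9]
r1 m[φ2→X0] = [2, 5]
r1 m[X8→φ0] = [1, 1]
r1 m[X8→φ1] = [1, 1]
r1 m[X10→φ0] = [1, 1]
r1 m[X0→φ1] = [1, 1]
r1 m[X0→φ2] = [1, 1]
r2 m[φ0→X8] = [6, 8]
r2 m[φ0→X10] = [7, 8]
r2 m[φ1→X8] = [7, 9]
r2 m[φ1→X0] = [9, 9]
r2 m[φ2→X0] = [2, 5]
r2 m[X8→φ0] = [7, 9]
r2 m[X8→φ1] = [6, 8]
r2 m[X10→φ0] = [1, 1]
r2 m[X0→φ1] = [2, 5]
r2 m[X0→φ2] = [9, 9]
r3 m[φ0→X8] = [6, 8]
r3 m[φ0→X10] = [63, 72]
r3 m[φ1→X8] = [30, 45]
r3 m[φ1→X0] = [72, 72]
r3 m[φ2→X0] = [2, 5]
r3 m[X8→φ0] = [7, 9]
r3 m[X8→φ1] = [6, 8]
r3 m[X10→φ0] = [1, 1]
r3 m[X0→φ1] = [2, 5]
r3 m[X0→φ2] = [9, 9]
r4 m[φ0→X8] = [6, 8]
r4 m[φ0→X10] = [63, 72]
r4 m[φ1→X8] = [30, 45]
r4 m[φ1→X0] = [72, 72]
r4 m[φ2→X0] = [2, 5]
r4 m[X8→φ0] = [30, 45]
r4 m[X8→φ1] = [6, 8]
r4 m[X10→φ0] = [1, 1]
r4 m[X0→φ1] = [2, 5]
r4 m[X0→φ2] = [72, 72]
r5 m[φ0→X8] = [6, 8]
r5 m[φ0→X10] = [315, 360]
r5 m[φ1→X8] = [30, 45]
r5 m[φ1→X0] = [72, 72]
r5 m[φ2→X0] = [2, 5]
r5 m[X8→φ0] = [30, 45]
r5 m[X8→φ1] = [6, 8]
r5 m[X10→φ0] = [1, 1]
r5 m[X0→φ1] = [2, 5]
r5 m[X0→φ2] = [72, 72]
r6 m[φ0→X8] = [6, 8]
r6 m[φ0→X10] = [315, 360]
r6 m[φ1→X8] = [30, 45]
r6 m[φ1→X0] = [72, 72]
r6 m[φ2→X0] = [2, 5]
r6 m[X8→φ0] = [30, 45]
r6 m[X8→φ1] = [6, 8]
r6 m[X10→φ0] = [1, 1]
r6 m[X0→φ1] = [2, 5]
r6 m[X0→φ2] = [72, 72]
fixed point reached at round 6
b[X0] = ⊗ incoming = [144, 360]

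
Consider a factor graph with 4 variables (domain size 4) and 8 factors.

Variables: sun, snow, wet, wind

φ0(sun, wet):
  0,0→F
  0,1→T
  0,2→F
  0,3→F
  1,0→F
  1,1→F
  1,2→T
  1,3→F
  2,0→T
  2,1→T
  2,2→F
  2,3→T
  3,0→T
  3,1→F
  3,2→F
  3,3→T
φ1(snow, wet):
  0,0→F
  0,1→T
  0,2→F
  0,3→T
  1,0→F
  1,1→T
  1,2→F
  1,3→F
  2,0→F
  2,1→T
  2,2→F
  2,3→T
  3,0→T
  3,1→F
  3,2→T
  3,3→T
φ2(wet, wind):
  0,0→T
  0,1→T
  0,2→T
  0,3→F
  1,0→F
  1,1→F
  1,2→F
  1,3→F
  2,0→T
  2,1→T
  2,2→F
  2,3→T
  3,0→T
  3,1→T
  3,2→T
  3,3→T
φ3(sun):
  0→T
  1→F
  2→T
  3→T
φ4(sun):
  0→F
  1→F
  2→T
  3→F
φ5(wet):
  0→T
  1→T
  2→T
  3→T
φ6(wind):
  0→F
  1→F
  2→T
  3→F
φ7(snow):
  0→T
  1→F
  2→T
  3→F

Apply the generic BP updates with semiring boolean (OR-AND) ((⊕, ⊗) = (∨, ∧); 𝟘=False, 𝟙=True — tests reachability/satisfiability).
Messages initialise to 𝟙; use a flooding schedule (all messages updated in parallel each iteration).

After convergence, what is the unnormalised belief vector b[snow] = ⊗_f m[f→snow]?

b[snow] = [T, F, T, F]

init: all messages = 𝟙 over 4 values
r1 m[φ0→sun] = [T, T, T, T]
r1 m[φ0→wet] = [T, T, T, T]
r1 m[φ1→snow] = [T, T, T, T]
r1 m[φ1→wet] = [T, T, T, T]
r1 m[φ2→wet] = [T, F, T, T]
r1 m[φ2→wind] = [T, T, T, T]
r1 m[φ3→sun] = [T, F, T, T]
r1 m[φ4→sun] = [F, F, T, F]
r1 m[φ5→wet] = [T, T, T, T]
r1 m[φ6→wind] = [F, F, T, F]
r1 m[φ7→snow] = [T, F, T, F]
r1 m[sun→φ0] = [T, T, T, T]
r1 m[sun→φ3] = [T, T, T, T]
r1 m[sun→φ4] = [T, T, T, T]
r1 m[snow→φ1] = [T, T, T, T]
r1 m[snow→φ7] = [T, T, T, T]
r1 m[wet→φ0] = [T, T, T, T]
r1 m[wet→φ1] = [T, T, T, T]
r1 m[wet→φ2] = [T, T, T, T]
r1 m[wet→φ5] = [T, T, T, T]
r1 m[wind→φ2] = [T, T, T, T]
r1 m[wind→φ6] = [T, T, T, T]
r2 m[φ0→sun] = [T, T, T, T]
r2 m[φ0→wet] = [T, T, T, T]
r2 m[φ1→snow] = [T, T, T, T]
r2 m[φ1→wet] = [T, T, T, T]
r2 m[φ2→wet] = [T, F, T, T]
r2 m[φ2→wind] = [T, T, T, T]
r2 m[φ3→sun] = [T, F, T, T]
r2 m[φ4→sun] = [F, F, T, F]
r2 m[φ5→wet] = [T, T, T, T]
r2 m[φ6→wind] = [F, F, T, F]
r2 m[φ7→snow] = [T, F, T, F]
r2 m[sun→φ0] = [F, F, T, F]
r2 m[sun→φ3] = [F, F, T, F]
r2 m[sun→φ4] = [T, F, T, T]
r2 m[snow→φ1] = [T, F, T, F]
r2 m[snow→φ7] = [T, T, T, T]
r2 m[wet→φ0] = [T, F, T, T]
r2 m[wet→φ1] = [T, F, T, T]
r2 m[wet→φ2] = [T, T, T, T]
r2 m[wet→φ5] = [T, F, T, T]
r2 m[wind→φ2] = [F, F, T, F]
r2 m[wind→φ6] = [T, T, T, T]
r3 m[φ0→sun] = [F, T, T, T]
r3 m[φ0→wet] = [T, T, F, T]
r3 m[φ1→snow] = [T, F, T, T]
r3 m[φ1→wet] = [F, T, F, T]
r3 m[φ2→wet] = [T, F, F, T]
r3 m[φ2→wind] = [T, T, T, T]
r3 m[φ3→sun] = [T, F, T, T]
r3 m[φ4→sun] = [F, F, T, F]
r3 m[φ5→wet] = [T, T, T, T]
r3 m[φ6→wind] = [F, F, T, F]
r3 m[φ7→snow] = [T, F, T, F]
r3 m[sun→φ0] = [F, F, T, F]
r3 m[sun→φ3] = [F, F, T, F]
r3 m[sun→φ4] = [T, F, T, T]
r3 m[snow→φ1] = [T, F, T, F]
r3 m[snow→φ7] = [T, T, T, T]
r3 m[wet→φ0] = [T, F, T, T]
r3 m[wet→φ1] = [T, F, T, T]
r3 m[wet→φ2] = [T, T, T, T]
r3 m[wet→φ5] = [T, F, T, T]
r3 m[wind→φ2] = [F, F, T, F]
r3 m[wind→φ6] = [T, T, T, T]
r4 m[φ0→sun] = [F, T, T, T]
r4 m[φ0→wet] = [T, T, F, T]
r4 m[φ1→snow] = [T, F, T, T]
r4 m[φ1→wet] = [F, T, F, T]
r4 m[φ2→wet] = [T, F, F, T]
r4 m[φ2→wind] = [T, T, T, T]
r4 m[φ3→sun] = [T, F, T, T]
r4 m[φ4→sun] = [F, F, T, F]
r4 m[φ5→wet] = [T, T, T, T]
r4 m[φ6→wind] = [F, F, T, F]
r4 m[φ7→snow] = [T, F, T, F]
r4 m[sun→φ0] = [F, F, T, F]
r4 m[sun→φ3] = [F, F, T, F]
r4 m[sun→φ4] = [F, F, T, T]
r4 m[snow→φ1] = [T, F, T, F]
r4 m[snow→φ7] = [T, F, T, T]
r4 m[wet→φ0] = [F, F, F, T]
r4 m[wet→φ1] = [T, F, F, T]
r4 m[wet→φ2] = [F, T, F, T]
r4 m[wet→φ5] = [F, F, F, T]
r4 m[wind→φ2] = [F, F, T, F]
r4 m[wind→φ6] = [T, T, T, T]
r5 m[φ0→sun] = [F, F, T, T]
r5 m[φ0→wet] = [T, T, F, T]
r5 m[φ1→snow] = [T, F, T, T]
r5 m[φ1→wet] = [F, T, F, T]
r5 m[φ2→wet] = [T, F, F, T]
r5 m[φ2→wind] = [T, T, T, T]
r5 m[φ3→sun] = [T, F, T, T]
r5 m[φ4→sun] = [F, F, T, F]
r5 m[φ5→wet] = [T, T, T, T]
r5 m[φ6→wind] = [F, F, T, F]
r5 m[φ7→snow] = [T, F, T, F]
r5 m[sun→φ0] = [F, F, T, F]
r5 m[sun→φ3] = [F, F, T, F]
r5 m[sun→φ4] = [F, F, T, T]
r5 m[snow→φ1] = [T, F, T, F]
r5 m[snow→φ7] = [T, F, T, T]
r5 m[wet→φ0] = [F, F, F, T]
r5 m[wet→φ1] = [T, F, F, T]
r5 m[wet→φ2] = [F, T, F, T]
r5 m[wet→φ5] = [F, F, F, T]
r5 m[wind→φ2] = [F, F, T, F]
r5 m[wind→φ6] = [T, T, T, T]
r6 m[φ0→sun] = [F, F, T, T]
r6 m[φ0→wet] = [T, T, F, T]
r6 m[φ1→snow] = [T, F, T, T]
r6 m[φ1→wet] = [F, T, F, T]
r6 m[φ2→wet] = [T, F, F, T]
r6 m[φ2→wind] = [T, T, T, T]
r6 m[φ3→sun] = [T, F, T, T]
r6 m[φ4→sun] = [F, F, T, F]
r6 m[φ5→wet] = [T, T, T, T]
r6 m[φ6→wind] = [F, F, T, F]
r6 m[φ7→snow] = [T, F, T, F]
r6 m[sun→φ0] = [F, F, T, F]
r6 m[sun→φ3] = [F, F, T, F]
r6 m[sun→φ4] = [F, F, T, T]
r6 m[snow→φ1] = [T, F, T, F]
r6 m[snow→φ7] = [T, F, T, T]
r6 m[wet→φ0] = [F, F, F, T]
r6 m[wet→φ1] = [T, F, F, T]
r6 m[wet→φ2] = [F, T, F, T]
r6 m[wet→φ5] = [F, F, F, T]
r6 m[wind→φ2] = [F, F, T, F]
r6 m[wind→φ6] = [T, T, T, T]
fixed point reached at round 6
b[snow] = ⊗ incoming = [T, F, T, F]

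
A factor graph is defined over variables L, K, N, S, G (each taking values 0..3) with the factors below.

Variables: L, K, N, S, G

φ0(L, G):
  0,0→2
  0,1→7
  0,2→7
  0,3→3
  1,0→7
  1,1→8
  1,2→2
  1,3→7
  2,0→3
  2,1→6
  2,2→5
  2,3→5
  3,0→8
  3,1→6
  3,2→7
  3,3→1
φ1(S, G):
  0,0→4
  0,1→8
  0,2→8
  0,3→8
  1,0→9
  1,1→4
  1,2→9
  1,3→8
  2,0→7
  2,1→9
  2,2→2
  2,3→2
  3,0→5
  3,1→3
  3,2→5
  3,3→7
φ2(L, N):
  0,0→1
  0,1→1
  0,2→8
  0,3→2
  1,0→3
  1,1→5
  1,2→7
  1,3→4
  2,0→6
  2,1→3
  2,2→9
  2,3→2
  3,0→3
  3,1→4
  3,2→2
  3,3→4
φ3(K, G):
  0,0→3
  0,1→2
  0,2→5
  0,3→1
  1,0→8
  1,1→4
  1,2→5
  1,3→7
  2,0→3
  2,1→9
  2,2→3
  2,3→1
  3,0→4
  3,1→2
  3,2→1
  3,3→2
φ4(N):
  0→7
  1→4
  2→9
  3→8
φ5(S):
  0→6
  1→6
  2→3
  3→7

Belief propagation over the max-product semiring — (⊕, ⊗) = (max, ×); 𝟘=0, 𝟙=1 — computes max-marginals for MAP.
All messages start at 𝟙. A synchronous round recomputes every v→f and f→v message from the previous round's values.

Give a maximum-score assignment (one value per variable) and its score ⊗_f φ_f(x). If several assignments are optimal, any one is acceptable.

assignment: (L=0, K=2, N=2, S=0, G=1); score = 217728

init: all messages = 𝟙 over 4 values
r1 m[φ0→L] = [7, 8, 6, 8]
r1 m[φ0→G] = [8, 8, 7, 7]
r1 m[φ1→S] = [8, 9, 9, 7]
r1 m[φ1→G] = [9, 9, 9, 8]
r1 m[φ2→L] = [8, 7, 9, 4]
r1 m[φ2→N] = [6, 5, 9, 4]
r1 m[φ3→K] = [5, 8, 9, 4]
r1 m[φ3→G] = [8, 9, 5, 7]
r1 m[φ4→N] = [7, 4, 9, 8]
r1 m[φ5→S] = [6, 6, 3, 7]
r1 m[L→φ0] = [1, 1, 1, 1]
r1 m[L→φ2] = [1, 1, 1, 1]
r1 m[K→φ3] = [1, 1, 1, 1]
r1 m[N→φ2] = [1, 1, 1, 1]
r1 m[N→φ4] = [1, 1, 1, 1]
r1 m[S→φ1] = [1, 1, 1, 1]
r1 m[S→φ5] = [1, 1, 1, 1]
r1 m[G→φ0] = [1, 1, 1, 1]
r1 m[G→φ1] = [1, 1, 1, 1]
r1 m[G→φ3] = [1, 1, 1, 1]
r2 m[φ0→L] = [7, 8, 6, 8]
r2 m[φ0→G] = [8, 8, 7, 7]
r2 m[φ1→S] = [8, 9, 9, 7]
r2 m[φ1→G] = [9, 9, 9, 8]
r2 m[φ2→L] = [8, 7, 9, 4]
r2 m[φ2→N] = [6, 5, 9, 4]
r2 m[φ3→K] = [5, 8, 9, 4]
r2 m[φ3→G] = [8, 9, 5, 7]
r2 m[φ4→N] = [7, 4, 9, 8]
r2 m[φ5→S] = [6, 6, 3, 7]
r2 m[L→φ0] = [8, 7, 9, 4]
r2 m[L→φ2] = [7, 8, 6, 8]
r2 m[K→φ3] = [1, 1, 1, 1]
r2 m[N→φ2] = [7, 4, 9, 8]
r2 m[N→φ4] = [6, 5, 9, 4]
r2 m[S→φ1] = [6, 6, 3, 7]
r2 m[S→φ5] = [8, 9, 9, 7]
r2 m[G→φ0] = [72, 81, 45, 56]
r2 m[G→φ1] = [64, 72, 35, 49]
r2 m[G→φ3] = [72, 72, 63, 56]
r3 m[φ0→L] = [567, 648, 486, 576]
r3 m[φ0→G] = [49, 56, 56, 49]
r3 m[φ1→S] = [576, 576, 648, 343]
r3 m[φ1→G] = [54, 48, 54, 49]
r3 m[φ2→L] = [72, 63, 81, 32]
r3 m[φ2→N] = [36, 40, 56, 32]
r3 m[φ3→K] = [315, 576, 648, 288]
r3 m[φ3→G] = [8, 9, 5, 7]
r3 m[φ4→N] = [7, 4, 9, 8]
r3 m[φ5→S] = [6, 6, 3, 7]
r3 m[L→φ0] = [8, 7, 9, 4]
r3 m[L→φ2] = [7, 8, 6, 8]
r3 m[K→φ3] = [1, 1, 1, 1]
r3 m[N→φ2] = [7, 4, 9, 8]
r3 m[N→φ4] = [6, 5, 9, 4]
r3 m[S→φ1] = [6, 6, 3, 7]
r3 m[S→φ5] = [8, 9, 9, 7]
r3 m[G→φ0] = [72, 81, 45, 56]
r3 m[G→φ1] = [64, 72, 35, 49]
r3 m[G→φ3] = [72, 72, 63, 56]
r4 m[φ0→L] = [567, 648, 486, 576]
r4 m[φ0→G] = [49, 56, 56, 49]
r4 m[φ1→S] = [576, 576, 648, 343]
r4 m[φ1→G] = [54, 48, 54, 49]
r4 m[φ2→L] = [72, 63, 81, 32]
r4 m[φ2→N] = [36, 40, 56, 32]
r4 m[φ3→K] = [315, 576, 648, 288]
r4 m[φ3→G] = [8, 9, 5, 7]
r4 m[φ4→N] = [7, 4, 9, 8]
r4 m[φ5→S] = [6, 6, 3, 7]
r4 m[L→φ0] = [72, 63, 81, 32]
r4 m[L→φ2] = [567, 648, 486, 576]
r4 m[K→φ3] = [1, 1, 1, 1]
r4 m[N→φ2] = [7, 4, 9, 8]
r4 m[N→φ4] = [36, 40, 56, 32]
r4 m[S→φ1] = [6, 6, 3, 7]
r4 m[S→φ5] = [576, 576, 648, 343]
r4 m[G→φ0] = [432, 432, 270, 343]
r4 m[G→φ1] = [392, 504, 280, 343]
r4 m[G→φ3] = [2646, 2688, 3024, 2401]
r5 m[φ0→L] = [3024, 3456, 2592, 3456]
r5 m[φ0→G] = [441, 504, 504, 441]
r5 m[φ1→S] = [4032, 3528, 4536, 2401]
r5 m[φ1→G] = [54, 48, 54, 49]
r5 m[φ2→L] = [72, 63, 81, 32]
r5 m[φ2→N] = [2916, 3240, 4536, 2592]
r5 m[φ3→K] = [15120, 21168, 24192, 10584]
r5 m[φ3→G] = [8, 9, 5, 7]
r5 m[φ4→N] = [7, 4, 9, 8]
r5 m[φ5→S] = [6, 6, 3, 7]
r5 m[L→φ0] = [72, 63, 81, 32]
r5 m[L→φ2] = [567, 648, 486, 576]
r5 m[K→φ3] = [1, 1, 1, 1]
r5 m[N→φ2] = [7, 4, 9, 8]
r5 m[N→φ4] = [36, 40, 56, 32]
r5 m[S→φ1] = [6, 6, 3, 7]
r5 m[S→φ5] = [576, 576, 648, 343]
r5 m[G→φ0] = [432, 432, 270, 343]
r5 m[G→φ1] = [392, 504, 280, 343]
r5 m[G→φ3] = [2646, 2688, 3024, 2401]
r6 m[φ0→L] = [3024, 3456, 2592, 3456]
r6 m[φ0→G] = [441, 504, 504, 441]
r6 m[φ1→S] = [4032, 3528, 4536, 2401]
r6 m[φ1→G] = [54, 48, 54, 49]
r6 m[φ2→L] = [72, 63, 81, 32]
r6 m[φ2→N] = [2916, 3240, 4536, 2592]
r6 m[φ3→K] = [15120, 21168, 24192, 10584]
r6 m[φ3→G] = [8, 9, 5, 7]
r6 m[φ4→N] = [7, 4, 9, 8]
r6 m[φ5→S] = [6, 6, 3, 7]
r6 m[L→φ0] = [72, 63, 81, 32]
r6 m[L→φ2] = [3024, 3456, 2592, 3456]
r6 m[K→φ3] = [1, 1, 1, 1]
r6 m[N→φ2] = [7, 4, 9, 8]
r6 m[N→φ4] = [2916, 3240, 4536, 2592]
r6 m[S→φ1] = [6, 6, 3, 7]
r6 m[S→φ5] = [4032, 3528, 4536, 2401]
r6 m[G→φ0] = [432, 432, 270, 343]
r6 m[G→φ1] = [3528, 4536, 2520, 3087]
r6 m[G→φ3] = [23814, 24192, 27216, 21609]
r7 m[φ0→L] = [3024, 3456, 2592, 3456]
r7 m[φ0→G] = [441, 504, 504, 441]
r7 m[φ1→S] = [36288, 31752, 40824, 21609]
r7 m[φ1→G] = [54, 48, 54, 49]
r7 m[φ2→L] = [72, 63, 81, 32]
r7 m[φ2→N] = [15552, 17280, 24192, 13824]
r7 m[φ3→K] = [136080, 190512, 217728, 95256]
r7 m[φ3→G] = [8, 9, 5, 7]
r7 m[φ4→N] = [7, 4, 9, 8]
r7 m[φ5→S] = [6, 6, 3, 7]
r7 m[L→φ0] = [72, 63, 81, 32]
r7 m[L→φ2] = [3024, 3456, 2592, 3456]
r7 m[K→φ3] = [1, 1, 1, 1]
r7 m[N→φ2] = [7, 4, 9, 8]
r7 m[N→φ4] = [2916, 3240, 4536, 2592]
r7 m[S→φ1] = [6, 6, 3, 7]
r7 m[S→φ5] = [4032, 3528, 4536, 2401]
r7 m[G→φ0] = [432, 432, 270, 343]
r7 m[G→φ1] = [3528, 4536, 2520, 3087]
r7 m[G→φ3] = [23814, 24192, 27216, 21609]
r8 m[φ0→L] = [3024, 3456, 2592, 3456]
r8 m[φ0→G] = [441, 504, 504, 441]
r8 m[φ1→S] = [36288, 31752, 40824, 21609]
r8 m[φ1→G] = [54, 48, 54, 49]
r8 m[φ2→L] = [72, 63, 81, 32]
r8 m[φ2→N] = [15552, 17280, 24192, 13824]
r8 m[φ3→K] = [136080, 190512, 217728, 95256]
r8 m[φ3→G] = [8, 9, 5, 7]
r8 m[φ4→N] = [7, 4, 9, 8]
r8 m[φ5→S] = [6, 6, 3, 7]
r8 m[L→φ0] = [72, 63, 81, 32]
r8 m[L→φ2] = [3024, 3456, 2592, 3456]
r8 m[K→φ3] = [1, 1, 1, 1]
r8 m[N→φ2] = [7, 4, 9, 8]
r8 m[N→φ4] = [15552, 17280, 24192, 13824]
r8 m[S→φ1] = [6, 6, 3, 7]
r8 m[S→φ5] = [36288, 31752, 40824, 21609]
r8 m[G→φ0] = [432, 432, 270, 343]
r8 m[G→φ1] = [3528, 4536, 2520, 3087]
r8 m[G→φ3] = [23814, 24192, 27216, 21609]
r9 m[φ0→L] = [3024, 3456, 2592, 3456]
r9 m[φ0→G] = [441, 504, 504, 441]
r9 m[φ1→S] = [36288, 31752, 40824, 21609]
r9 m[φ1→G] = [54, 48, 54, 49]
r9 m[φ2→L] = [72, 63, 81, 32]
r9 m[φ2→N] = [15552, 17280, 24192, 13824]
r9 m[φ3→K] = [136080, 190512, 217728, 95256]
r9 m[φ3→G] = [8, 9, 5, 7]
r9 m[φ4→N] = [7, 4, 9, 8]
r9 m[φ5→S] = [6, 6, 3, 7]
r9 m[L→φ0] = [72, 63, 81, 32]
r9 m[L→φ2] = [3024, 3456, 2592, 3456]
r9 m[K→φ3] = [1, 1, 1, 1]
r9 m[N→φ2] = [7, 4, 9, 8]
r9 m[N→φ4] = [15552, 17280, 24192, 13824]
r9 m[S→φ1] = [6, 6, 3, 7]
r9 m[S→φ5] = [36288, 31752, 40824, 21609]
r9 m[G→φ0] = [432, 432, 270, 343]
r9 m[G→φ1] = [3528, 4536, 2520, 3087]
r9 m[G→φ3] = [23814, 24192, 27216, 21609]
fixed point reached at round 9
traceback from L: (L=0, K=2, N=2, S=0, G=1), score=217728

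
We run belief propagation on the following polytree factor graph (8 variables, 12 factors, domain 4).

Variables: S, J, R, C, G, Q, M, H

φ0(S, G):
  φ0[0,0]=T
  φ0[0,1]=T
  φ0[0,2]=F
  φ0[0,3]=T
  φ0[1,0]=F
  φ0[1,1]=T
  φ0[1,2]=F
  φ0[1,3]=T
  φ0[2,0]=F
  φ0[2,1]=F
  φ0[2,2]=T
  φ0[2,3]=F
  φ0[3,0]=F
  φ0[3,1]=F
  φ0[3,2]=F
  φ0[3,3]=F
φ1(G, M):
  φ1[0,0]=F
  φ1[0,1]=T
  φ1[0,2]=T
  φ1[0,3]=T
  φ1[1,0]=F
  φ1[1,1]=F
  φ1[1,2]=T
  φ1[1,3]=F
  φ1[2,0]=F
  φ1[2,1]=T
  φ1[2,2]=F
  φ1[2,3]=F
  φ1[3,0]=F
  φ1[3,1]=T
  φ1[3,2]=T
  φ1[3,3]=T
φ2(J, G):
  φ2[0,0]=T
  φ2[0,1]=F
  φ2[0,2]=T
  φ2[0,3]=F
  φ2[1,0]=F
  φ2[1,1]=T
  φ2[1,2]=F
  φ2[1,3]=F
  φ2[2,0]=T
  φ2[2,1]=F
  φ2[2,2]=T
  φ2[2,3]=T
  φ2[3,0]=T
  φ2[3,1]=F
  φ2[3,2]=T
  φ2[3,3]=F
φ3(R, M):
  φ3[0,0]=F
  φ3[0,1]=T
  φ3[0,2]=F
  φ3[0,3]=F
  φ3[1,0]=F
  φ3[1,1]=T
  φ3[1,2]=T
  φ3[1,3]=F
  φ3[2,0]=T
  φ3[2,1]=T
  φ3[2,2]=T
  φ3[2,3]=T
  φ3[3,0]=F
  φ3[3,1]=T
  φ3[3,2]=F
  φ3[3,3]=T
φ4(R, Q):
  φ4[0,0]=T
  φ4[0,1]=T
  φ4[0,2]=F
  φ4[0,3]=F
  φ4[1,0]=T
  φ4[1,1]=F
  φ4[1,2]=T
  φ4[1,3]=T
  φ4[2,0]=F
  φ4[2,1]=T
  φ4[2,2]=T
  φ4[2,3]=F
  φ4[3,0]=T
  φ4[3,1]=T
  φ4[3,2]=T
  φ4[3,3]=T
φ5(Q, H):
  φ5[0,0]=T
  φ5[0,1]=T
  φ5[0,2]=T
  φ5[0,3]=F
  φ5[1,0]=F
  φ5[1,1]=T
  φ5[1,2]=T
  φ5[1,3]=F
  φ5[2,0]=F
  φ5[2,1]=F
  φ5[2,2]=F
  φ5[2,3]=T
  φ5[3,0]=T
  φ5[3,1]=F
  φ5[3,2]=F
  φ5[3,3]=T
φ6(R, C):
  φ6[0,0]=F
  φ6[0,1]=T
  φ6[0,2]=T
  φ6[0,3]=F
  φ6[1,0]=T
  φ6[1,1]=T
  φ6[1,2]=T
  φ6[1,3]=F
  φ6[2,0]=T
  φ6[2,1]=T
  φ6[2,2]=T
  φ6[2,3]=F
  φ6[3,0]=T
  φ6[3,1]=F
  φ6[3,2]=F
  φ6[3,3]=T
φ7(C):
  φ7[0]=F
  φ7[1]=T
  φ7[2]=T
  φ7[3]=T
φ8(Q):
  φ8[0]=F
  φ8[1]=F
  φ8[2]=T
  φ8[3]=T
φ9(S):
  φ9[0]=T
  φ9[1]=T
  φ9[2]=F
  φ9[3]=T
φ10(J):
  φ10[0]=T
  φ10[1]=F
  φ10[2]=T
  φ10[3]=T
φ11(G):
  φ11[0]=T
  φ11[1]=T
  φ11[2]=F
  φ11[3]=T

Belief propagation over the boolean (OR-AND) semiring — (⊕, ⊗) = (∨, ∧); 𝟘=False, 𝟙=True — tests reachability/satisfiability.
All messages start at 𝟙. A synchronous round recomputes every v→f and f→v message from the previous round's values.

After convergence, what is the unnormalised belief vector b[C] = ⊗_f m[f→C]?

b[C] = [F, T, T, T]

init: all messages = 𝟙 over 4 values
r1 m[φ0→S] = [T, T, T, F]
r1 m[φ0→G] = [T, T, T, T]
r1 m[φ1→G] = [T, T, T, T]
r1 m[φ1→M] = [F, T, T, T]
r1 m[φ2→J] = [T, T, T, T]
r1 m[φ2→G] = [T, T, T, T]
r1 m[φ3→R] = [T, T, T, T]
r1 m[φ3→M] = [T, T, T, T]
r1 m[φ4→R] = [T, T, T, T]
r1 m[φ4→Q] = [T, T, T, T]
r1 m[φ5→Q] = [T, T, T, T]
r1 m[φ5→H] = [T, T, T, T]
r1 m[φ6→R] = [T, T, T, T]
r1 m[φ6→C] = [T, T, T, T]
r1 m[φ7→C] = [F, T, T, T]
r1 m[φ8→Q] = [F, F, T, T]
r1 m[φ9→S] = [T, T, F, T]
r1 m[φ10→J] = [T, F, T, T]
r1 m[φ11→G] = [T, T, F, T]
r1 m[S→φ0] = [T, T, T, T]
r1 m[S→φ9] = [T, T, T, T]
r1 m[J→φ2] = [T, T, T, T]
r1 m[J→φ10] = [T, T, T, T]
r1 m[R→φ3] = [T, T, T, T]
r1 m[R→φ4] = [T, T, T, T]
r1 m[R→φ6] = [T, T, T, T]
r1 m[C→φ6] = [T, T, T, T]
r1 m[C→φ7] = [T, T, T, T]
r1 m[G→φ0] = [T, T, T, T]
r1 m[G→φ1] = [T, T, T, T]
r1 m[G→φ2] = [T, T, T, T]
r1 m[G→φ11] = [T, T, T, T]
r1 m[Q→φ4] = [T, T, T, T]
r1 m[Q→φ5] = [T, T, T, T]
r1 m[Q→φ8] = [T, T, T, T]
r1 m[M→φ1] = [T, T, T, T]
r1 m[M→φ3] = [T, T, T, T]
r1 m[H→φ5] = [T, T, T, T]
r2 m[φ0→S] = [T, T, T, F]
r2 m[φ0→G] = [T, T, T, T]
r2 m[φ1→G] = [T, T, T, T]
r2 m[φ1→M] = [F, T, T, T]
r2 m[φ2→J] = [T, T, T, T]
r2 m[φ2→G] = [T, T, T, T]
r2 m[φ3→R] = [T, T, T, T]
r2 m[φ3→M] = [T, T, T, T]
r2 m[φ4→R] = [T, T, T, T]
r2 m[φ4→Q] = [T, T, T, T]
r2 m[φ5→Q] = [T, T, T, T]
r2 m[φ5→H] = [T, T, T, T]
r2 m[φ6→R] = [T, T, T, T]
r2 m[φ6→C] = [T, T, T, T]
r2 m[φ7→C] = [F, T, T, T]
r2 m[φ8→Q] = [F, F, T, T]
r2 m[φ9→S] = [T, T, F, T]
r2 m[φ10→J] = [T, F, T, T]
r2 m[φ11→G] = [T, T, F, T]
r2 m[S→φ0] = [T, T, F, T]
r2 m[S→φ9] = [T, T, T, F]
r2 m[J→φ2] = [T, F, T, T]
r2 m[J→φ10] = [T, T, T, T]
r2 m[R→φ3] = [T, T, T, T]
r2 m[R→φ4] = [T, T, T, T]
r2 m[R→φ6] = [T, T, T, T]
r2 m[C→φ6] = [F, T, T, T]
r2 m[C→φ7] = [T, T, T, T]
r2 m[G→φ0] = [T, T, F, T]
r2 m[G→φ1] = [T, T, F, T]
r2 m[G→φ2] = [T, T, F, T]
r2 m[G→φ11] = [T, T, T, T]
r2 m[Q→φ4] = [F, F, T, T]
r2 m[Q→φ5] = [F, F, T, T]
r2 m[Q→φ8] = [T, T, T, T]
r2 m[M→φ1] = [T, T, T, T]
r2 m[M→φ3] = [F, T, T, T]
r2 m[H→φ5] = [T, T, T, T]
r3 m[φ0→S] = [T, T, F, F]
r3 m[φ0→G] = [T, T, F, T]
r3 m[φ1→G] = [T, T, T, T]
r3 m[φ1→M] = [F, T, T, T]
r3 m[φ2→J] = [T, T, T, T]
r3 m[φ2→G] = [T, F, T, T]
r3 m[φ3→R] = [T, T, T, T]
r3 m[φ3→M] = [T, T, T, T]
r3 m[φ4→R] = [F, T, T, T]
r3 m[φ4→Q] = [T, T, T, T]
r3 m[φ5→Q] = [T, T, T, T]
r3 m[φ5→H] = [T, F, F, T]
r3 m[φ6→R] = [T, T, T, T]
r3 m[φ6→C] = [T, T, T, T]
r3 m[φ7→C] = [F, T, T, T]
r3 m[φ8→Q] = [F, F, T, T]
r3 m[φ9→S] = [T, T, F, T]
r3 m[φ10→J] = [T, F, T, T]
r3 m[φ11→G] = [T, T, F, T]
r3 m[S→φ0] = [T, T, F, T]
r3 m[S→φ9] = [T, T, T, F]
r3 m[J→φ2] = [T, F, T, T]
r3 m[J→φ10] = [T, T, T, T]
r3 m[R→φ3] = [T, T, T, T]
r3 m[R→φ4] = [T, T, T, T]
r3 m[R→φ6] = [T, T, T, T]
r3 m[C→φ6] = [F, T, T, T]
r3 m[C→φ7] = [T, T, T, T]
r3 m[G→φ0] = [T, T, F, T]
r3 m[G→φ1] = [T, T, F, T]
r3 m[G→φ2] = [T, T, F, T]
r3 m[G→φ11] = [T, T, T, T]
r3 m[Q→φ4] = [F, F, T, T]
r3 m[Q→φ5] = [F, F, T, T]
r3 m[Q→φ8] = [T, T, T, T]
r3 m[M→φ1] = [T, T, T, T]
r3 m[M→φ3] = [F, T, T, T]
r3 m[H→φ5] = [T, T, T, T]
r4 m[φ0→S] = [T, T, F, F]
r4 m[φ0→G] = [T, T, F, T]
r4 m[φ1→G] = [T, T, T, T]
r4 m[φ1→M] = [F, T, T, T]
r4 m[φ2→J] = [T, T, T, T]
r4 m[φ2→G] = [T, F, T, T]
r4 m[φ3→R] = [T, T, T, T]
r4 m[φ3→M] = [T, T, T, T]
r4 m[φ4→R] = [F, T, T, T]
r4 m[φ4→Q] = [T, T, T, T]
r4 m[φ5→Q] = [T, T, T, T]
r4 m[φ5→H] = [T, F, F, T]
r4 m[φ6→R] = [T, T, T, T]
r4 m[φ6→C] = [T, T, T, T]
r4 m[φ7→C] = [F, T, T, T]
r4 m[φ8→Q] = [F, F, T, T]
r4 m[φ9→S] = [T, T, F, T]
r4 m[φ10→J] = [T, F, T, T]
r4 m[φ11→G] = [T, T, F, T]
r4 m[S→φ0] = [T, T, F, T]
r4 m[S→φ9] = [T, T, F, F]
r4 m[J→φ2] = [T, F, T, T]
r4 m[J→φ10] = [T, T, T, T]
r4 m[R→φ3] = [F, T, T, T]
r4 m[R→φ4] = [T, T, T, T]
r4 m[R→φ6] = [F, T, T, T]
r4 m[C→φ6] = [F, T, T, T]
r4 m[C→φ7] = [T, T, T, T]
r4 m[G→φ0] = [T, F, F, T]
r4 m[G→φ1] = [T, F, F, T]
r4 m[G→φ2] = [T, T, F, T]
r4 m[G→φ11] = [T, F, F, T]
r4 m[Q→φ4] = [F, F, T, T]
r4 m[Q→φ5] = [F, F, T, T]
r4 m[Q→φ8] = [T, T, T, T]
r4 m[M→φ1] = [T, T, T, T]
r4 m[M→φ3] = [F, T, T, T]
r4 m[H→φ5] = [T, T, T, T]
r5 m[φ0→S] = [T, T, F, F]
r5 m[φ0→G] = [T, T, F, T]
r5 m[φ1→G] = [T, T, T, T]
r5 m[φ1→M] = [F, T, T, T]
r5 m[φ2→J] = [T, T, T, T]
r5 m[φ2→G] = [T, F, T, T]
r5 m[φ3→R] = [T, T, T, T]
r5 m[φ3→M] = [T, T, T, T]
r5 m[φ4→R] = [F, T, T, T]
r5 m[φ4→Q] = [T, T, T, T]
r5 m[φ5→Q] = [T, T, T, T]
r5 m[φ5→H] = [T, F, F, T]
r5 m[φ6→R] = [T, T, T, T]
r5 m[φ6→C] = [T, T, T, T]
r5 m[φ7→C] = [F, T, T, T]
r5 m[φ8→Q] = [F, F, T, T]
r5 m[φ9→S] = [T, T, F, T]
r5 m[φ10→J] = [T, F, T, T]
r5 m[φ11→G] = [T, T, F, T]
r5 m[S→φ0] = [T, T, F, T]
r5 m[S→φ9] = [T, T, F, F]
r5 m[J→φ2] = [T, F, T, T]
r5 m[J→φ10] = [T, T, T, T]
r5 m[R→φ3] = [F, T, T, T]
r5 m[R→φ4] = [T, T, T, T]
r5 m[R→φ6] = [F, T, T, T]
r5 m[C→φ6] = [F, T, T, T]
r5 m[C→φ7] = [T, T, T, T]
r5 m[G→φ0] = [T, F, F, T]
r5 m[G→φ1] = [T, F, F, T]
r5 m[G→φ2] = [T, T, F, T]
r5 m[G→φ11] = [T, F, F, T]
r5 m[Q→φ4] = [F, F, T, T]
r5 m[Q→φ5] = [F, F, T, T]
r5 m[Q→φ8] = [T, T, T, T]
r5 m[M→φ1] = [T, T, T, T]
r5 m[M→φ3] = [F, T, T, T]
r5 m[H→φ5] = [T, T, T, T]
fixed point reached at round 5
b[C] = ⊗ incoming = [F, T, T, T]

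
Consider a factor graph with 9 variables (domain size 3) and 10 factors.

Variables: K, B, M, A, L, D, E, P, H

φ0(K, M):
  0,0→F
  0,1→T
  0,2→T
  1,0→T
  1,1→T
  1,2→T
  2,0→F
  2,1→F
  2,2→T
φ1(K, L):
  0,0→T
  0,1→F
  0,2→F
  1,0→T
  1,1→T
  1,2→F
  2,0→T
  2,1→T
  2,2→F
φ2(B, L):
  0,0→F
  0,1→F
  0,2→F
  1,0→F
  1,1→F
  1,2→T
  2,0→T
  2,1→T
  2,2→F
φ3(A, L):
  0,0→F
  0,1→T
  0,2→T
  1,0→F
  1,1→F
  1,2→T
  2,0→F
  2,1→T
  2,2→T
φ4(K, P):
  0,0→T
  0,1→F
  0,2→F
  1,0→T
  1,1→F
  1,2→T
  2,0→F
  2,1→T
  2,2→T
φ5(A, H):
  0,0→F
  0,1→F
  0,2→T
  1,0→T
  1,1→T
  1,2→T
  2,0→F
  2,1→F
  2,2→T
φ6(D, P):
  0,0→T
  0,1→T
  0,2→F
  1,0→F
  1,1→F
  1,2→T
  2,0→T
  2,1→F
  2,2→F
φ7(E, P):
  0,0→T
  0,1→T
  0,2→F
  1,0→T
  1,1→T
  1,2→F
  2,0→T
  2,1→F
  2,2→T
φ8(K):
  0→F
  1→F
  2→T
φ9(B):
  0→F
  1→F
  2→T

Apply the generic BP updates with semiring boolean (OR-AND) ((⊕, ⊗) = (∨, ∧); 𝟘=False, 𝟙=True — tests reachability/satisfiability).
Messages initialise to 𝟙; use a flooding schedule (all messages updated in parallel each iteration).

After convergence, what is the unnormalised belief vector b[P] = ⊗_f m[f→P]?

init: all messages = 𝟙 over 3 values
r1 m[φ0→K] = [T, T, T]
r1 m[φ0→M] = [T, T, T]
r1 m[φ1→K] = [T, T, T]
r1 m[φ1→L] = [T, T, F]
r1 m[φ2→B] = [F, T, T]
r1 m[φ2→L] = [T, T, T]
r1 m[φ3→A] = [T, T, T]
r1 m[φ3→L] = [F, T, T]
r1 m[φ4→K] = [T, T, T]
r1 m[φ4→P] = [T, T, T]
r1 m[φ5→A] = [T, T, T]
r1 m[φ5→H] = [T, T, T]
r1 m[φ6→D] = [T, T, T]
r1 m[φ6→P] = [T, T, T]
r1 m[φ7→E] = [T, T, T]
r1 m[φ7→P] = [T, T, T]
r1 m[φ8→K] = [F, F, T]
r1 m[φ9→B] = [F, F, T]
r1 m[K→φ0] = [T, T, T]
r1 m[K→φ1] = [T, T, T]
r1 m[K→φ4] = [T, T, T]
r1 m[K→φ8] = [T, T, T]
r1 m[B→φ2] = [T, T, T]
r1 m[B→φ9] = [T, T, T]
r1 m[M→φ0] = [T, T, T]
r1 m[A→φ3] = [T, T, T]
r1 m[A→φ5] = [T, T, T]
r1 m[L→φ1] = [T, T, T]
r1 m[L→φ2] = [T, T, T]
r1 m[L→φ3] = [T, T, T]
r1 m[D→φ6] = [T, T, T]
r1 m[E→φ7] = [T, T, T]
r1 m[P→φ4] = [T, T, T]
r1 m[P→φ6] = [T, T, T]
r1 m[P→φ7] = [T, T, T]
r1 m[H→φ5] = [T, T, T]
r2 m[φ0→K] = [T, T, T]
r2 m[φ0→M] = [T, T, T]
r2 m[φ1→K] = [T, T, T]
r2 m[φ1→L] = [T, T, F]
r2 m[φ2→B] = [F, T, T]
r2 m[φ2→L] = [T, T, T]
r2 m[φ3→A] = [T, T, T]
r2 m[φ3→L] = [F, T, T]
r2 m[φ4→K] = [T, T, T]
r2 m[φ4→P] = [T, T, T]
r2 m[φ5→A] = [T, T, T]
r2 m[φ5→H] = [T, T, T]
r2 m[φ6→D] = [T, T, T]
r2 m[φ6→P] = [T, T, T]
r2 m[φ7→E] = [T, T, T]
r2 m[φ7→P] = [T, T, T]
r2 m[φ8→K] = [F, F, T]
r2 m[φ9→B] = [F, F, T]
r2 m[K→φ0] = [F, F, T]
r2 m[K→φ1] = [F, F, T]
r2 m[K→φ4] = [F, F, T]
r2 m[K→φ8] = [T, T, T]
r2 m[B→φ2] = [F, F, T]
r2 m[B→φ9] = [F, T, T]
r2 m[M→φ0] = [T, T, T]
r2 m[A→φ3] = [T, T, T]
r2 m[A→φ5] = [T, T, T]
r2 m[L→φ1] = [F, T, T]
r2 m[L→φ2] = [F, T, F]
r2 m[L→φ3] = [T, T, F]
r2 m[D→φ6] = [T, T, T]
r2 m[E→φ7] = [T, T, T]
r2 m[P→φ4] = [T, T, T]
r2 m[P→φ6] = [T, T, T]
r2 m[P→φ7] = [T, T, T]
r2 m[H→φ5] = [T, T, T]
r3 m[φ0→K] = [T, T, T]
r3 m[φ0→M] = [F, F, T]
r3 m[φ1→K] = [F, T, T]
r3 m[φ1→L] = [T, T, F]
r3 m[φ2→B] = [F, F, T]
r3 m[φ2→L] = [T, T, F]
r3 m[φ3→A] = [T, F, T]
r3 m[φ3→L] = [F, T, T]
r3 m[φ4→K] = [T, T, T]
r3 m[φ4→P] = [F, T, T]
r3 m[φ5→A] = [T, T, T]
r3 m[φ5→H] = [T, T, T]
r3 m[φ6→D] = [T, T, T]
r3 m[φ6→P] = [T, T, T]
r3 m[φ7→E] = [T, T, T]
r3 m[φ7→P] = [T, T, T]
r3 m[φ8→K] = [F, F, T]
r3 m[φ9→B] = [F, F, T]
r3 m[K→φ0] = [F, F, T]
r3 m[K→φ1] = [F, F, T]
r3 m[K→φ4] = [F, F, T]
r3 m[K→φ8] = [T, T, T]
r3 m[B→φ2] = [F, F, T]
r3 m[B→φ9] = [F, T, T]
r3 m[M→φ0] = [T, T, T]
r3 m[A→φ3] = [T, T, T]
r3 m[A→φ5] = [T, T, T]
r3 m[L→φ1] = [F, T, T]
r3 m[L→φ2] = [F, T, F]
r3 m[L→φ3] = [T, T, F]
r3 m[D→φ6] = [T, T, T]
r3 m[E→φ7] = [T, T, T]
r3 m[P→φ4] = [T, T, T]
r3 m[P→φ6] = [T, T, T]
r3 m[P→φ7] = [T, T, T]
r3 m[H→φ5] = [T, T, T]
r4 m[φ0→K] = [T, T, T]
r4 m[φ0→M] = [F, F, T]
r4 m[φ1→K] = [F, T, T]
r4 m[φ1→L] = [T, T, F]
r4 m[φ2→B] = [F, F, T]
r4 m[φ2→L] = [T, T, F]
r4 m[φ3→A] = [T, F, T]
r4 m[φ3→L] = [F, T, T]
r4 m[φ4→K] = [T, T, T]
r4 m[φ4→P] = [F, T, T]
r4 m[φ5→A] = [T, T, T]
r4 m[φ5→H] = [T, T, T]
r4 m[φ6→D] = [T, T, T]
r4 m[φ6→P] = [T, T, T]
r4 m[φ7→E] = [T, T, T]
r4 m[φ7→P] = [T, T, T]
r4 m[φ8→K] = [F, F, T]
r4 m[φ9→B] = [F, F, T]
r4 m[K→φ0] = [F, F, T]
r4 m[K→φ1] = [F, F, T]
r4 m[K→φ4] = [F, F, T]
r4 m[K→φ8] = [F, T, T]
r4 m[B→φ2] = [F, F, T]
r4 m[B→φ9] = [F, F, T]
r4 m[M→φ0] = [T, T, T]
r4 m[A→φ3] = [T, T, T]
r4 m[A→φ5] = [T, F, T]
r4 m[L→φ1] = [F, T, F]
r4 m[L→φ2] = [F, T, F]
r4 m[L→φ3] = [T, T, F]
r4 m[D→φ6] = [T, T, T]
r4 m[E→φ7] = [T, T, T]
r4 m[P→φ4] = [T, T, T]
r4 m[P→φ6] = [F, T, T]
r4 m[P→φ7] = [F, T, T]
r4 m[H→φ5] = [T, T, T]
r5 m[φ0→K] = [T, T, T]
r5 m[φ0→M] = [F, F, T]
r5 m[φ1→K] = [F, T, T]
r5 m[φ1→L] = [T, T, F]
r5 m[φ2→B] = [F, F, T]
r5 m[φ2→L] = [T, T, F]
r5 m[φ3→A] = [T, F, T]
r5 m[φ3→L] = [F, T, T]
r5 m[φ4→K] = [T, T, T]
r5 m[φ4→P] = [F, T, T]
r5 m[φ5→A] = [T, T, T]
r5 m[φ5→H] = [F, F, T]
r5 m[φ6→D] = [T, T, F]
r5 m[φ6→P] = [T, T, T]
r5 m[φ7→E] = [T, T, T]
r5 m[φ7→P] = [T, T, T]
r5 m[φ8→K] = [F, F, T]
r5 m[φ9→B] = [F, F, T]
r5 m[K→φ0] = [F, F, T]
r5 m[K→φ1] = [F, F, T]
r5 m[K→φ4] = [F, F, T]
r5 m[K→φ8] = [F, T, T]
r5 m[B→φ2] = [F, F, T]
r5 m[B→φ9] = [F, F, T]
r5 m[M→φ0] = [T, T, T]
r5 m[A→φ3] = [T, T, T]
r5 m[A→φ5] = [T, F, T]
r5 m[L→φ1] = [F, T, F]
r5 m[L→φ2] = [F, T, F]
r5 m[L→φ3] = [T, T, F]
r5 m[D→φ6] = [T, T, T]
r5 m[E→φ7] = [T, T, T]
r5 m[P→φ4] = [T, T, T]
r5 m[P→φ6] = [F, T, T]
r5 m[P→φ7] = [F, T, T]
r5 m[H→φ5] = [T, T, T]
r6 m[φ0→K] = [T, T, T]
r6 m[φ0→M] = [F, F, T]
r6 m[φ1→K] = [F, T, T]
r6 m[φ1→L] = [T, T, F]
r6 m[φ2→B] = [F, F, T]
r6 m[φ2→L] = [T, T, F]
r6 m[φ3→A] = [T, F, T]
r6 m[φ3→L] = [F, T, T]
r6 m[φ4→K] = [T, T, T]
r6 m[φ4→P] = [F, T, T]
r6 m[φ5→A] = [T, T, T]
r6 m[φ5→H] = [F, F, T]
r6 m[φ6→D] = [T, T, F]
r6 m[φ6→P] = [T, T, T]
r6 m[φ7→E] = [T, T, T]
r6 m[φ7→P] = [T, T, T]
r6 m[φ8→K] = [F, F, T]
r6 m[φ9→B] = [F, F, T]
r6 m[K→φ0] = [F, F, T]
r6 m[K→φ1] = [F, F, T]
r6 m[K→φ4] = [F, F, T]
r6 m[K→φ8] = [F, T, T]
r6 m[B→φ2] = [F, F, T]
r6 m[B→φ9] = [F, F, T]
r6 m[M→φ0] = [T, T, T]
r6 m[A→φ3] = [T, T, T]
r6 m[A→φ5] = [T, F, T]
r6 m[L→φ1] = [F, T, F]
r6 m[L→φ2] = [F, T, F]
r6 m[L→φ3] = [T, T, F]
r6 m[D→φ6] = [T, T, T]
r6 m[E→φ7] = [T, T, T]
r6 m[P→φ4] = [T, T, T]
r6 m[P→φ6] = [F, T, T]
r6 m[P→φ7] = [F, T, T]
r6 m[H→φ5] = [T, T, T]
fixed point reached at round 6
b[P] = ⊗ incoming = [F, T, T]

b[P] = [F, T, T]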